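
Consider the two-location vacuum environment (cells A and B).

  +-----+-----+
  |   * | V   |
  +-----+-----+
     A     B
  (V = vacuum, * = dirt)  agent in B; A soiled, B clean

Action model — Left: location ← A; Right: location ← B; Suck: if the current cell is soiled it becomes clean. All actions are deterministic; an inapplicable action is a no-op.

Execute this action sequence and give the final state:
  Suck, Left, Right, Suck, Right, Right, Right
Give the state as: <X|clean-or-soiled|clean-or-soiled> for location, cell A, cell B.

1. Suck → <B|soiled|clean>
2. Left → <A|soiled|clean>
3. Right → <B|soiled|clean>
4. Suck → <B|soiled|clean>
5. Right → <B|soiled|clean>
6. Right → <B|soiled|clean>
7. Right → <B|soiled|clean>

<B|soiled|clean>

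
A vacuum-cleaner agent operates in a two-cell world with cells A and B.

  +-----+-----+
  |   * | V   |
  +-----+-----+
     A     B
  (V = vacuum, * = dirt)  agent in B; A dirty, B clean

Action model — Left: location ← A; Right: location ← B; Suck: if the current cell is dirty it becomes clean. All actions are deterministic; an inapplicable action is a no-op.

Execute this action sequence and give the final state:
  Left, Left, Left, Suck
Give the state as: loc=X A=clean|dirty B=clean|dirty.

loc=A A=clean B=clean

[1] after Left: loc=A A=dirty B=clean
[2] after Left: loc=A A=dirty B=clean
[3] after Left: loc=A A=dirty B=clean
[4] after Suck: loc=A A=clean B=clean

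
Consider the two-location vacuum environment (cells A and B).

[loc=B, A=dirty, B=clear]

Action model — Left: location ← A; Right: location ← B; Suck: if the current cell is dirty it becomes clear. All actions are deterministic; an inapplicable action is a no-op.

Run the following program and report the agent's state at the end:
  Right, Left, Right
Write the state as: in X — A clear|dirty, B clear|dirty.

step 1/3 (Right): in B — A dirty, B clear
step 2/3 (Left): in A — A dirty, B clear
step 3/3 (Right): in B — A dirty, B clear

in B — A dirty, B clear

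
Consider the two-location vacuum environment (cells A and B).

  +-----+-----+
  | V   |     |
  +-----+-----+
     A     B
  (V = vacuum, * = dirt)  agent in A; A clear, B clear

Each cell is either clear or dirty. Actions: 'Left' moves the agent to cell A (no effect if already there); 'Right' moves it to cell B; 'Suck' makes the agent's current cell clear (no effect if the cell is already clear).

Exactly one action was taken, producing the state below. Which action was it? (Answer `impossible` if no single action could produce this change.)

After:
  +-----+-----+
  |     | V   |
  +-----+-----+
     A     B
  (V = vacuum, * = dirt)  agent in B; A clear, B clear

try  Left: in A — A clear, B clear
try Right: in B — A clear, B clear  ← match
try  Suck: in A — A clear, B clear

Right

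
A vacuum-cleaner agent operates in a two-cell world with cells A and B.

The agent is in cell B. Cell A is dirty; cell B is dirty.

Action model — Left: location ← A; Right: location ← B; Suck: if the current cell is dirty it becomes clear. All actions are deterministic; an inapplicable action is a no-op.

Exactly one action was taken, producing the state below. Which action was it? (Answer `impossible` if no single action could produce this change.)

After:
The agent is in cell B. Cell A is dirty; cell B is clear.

Suck

try  Left: loc=A A=dirty B=dirty
try Right: loc=B A=dirty B=dirty
try  Suck: loc=B A=dirty B=clear  ← match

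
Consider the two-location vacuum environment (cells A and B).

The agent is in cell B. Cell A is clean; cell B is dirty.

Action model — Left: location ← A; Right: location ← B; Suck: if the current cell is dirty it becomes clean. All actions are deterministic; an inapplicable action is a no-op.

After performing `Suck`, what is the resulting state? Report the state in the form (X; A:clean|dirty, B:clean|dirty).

(B; A:clean, B:clean)

start: (B; A:clean, B:dirty)
t=1 Suck ⇒ (B; A:clean, B:clean)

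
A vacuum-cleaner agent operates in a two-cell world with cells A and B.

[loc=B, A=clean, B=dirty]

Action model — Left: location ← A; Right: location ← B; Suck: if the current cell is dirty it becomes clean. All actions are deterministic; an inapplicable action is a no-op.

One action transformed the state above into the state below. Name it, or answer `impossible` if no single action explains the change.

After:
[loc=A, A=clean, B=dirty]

Left

try  Left: loc=A A=clean B=dirty  ← match
try Right: loc=B A=clean B=dirty
try  Suck: loc=B A=clean B=clean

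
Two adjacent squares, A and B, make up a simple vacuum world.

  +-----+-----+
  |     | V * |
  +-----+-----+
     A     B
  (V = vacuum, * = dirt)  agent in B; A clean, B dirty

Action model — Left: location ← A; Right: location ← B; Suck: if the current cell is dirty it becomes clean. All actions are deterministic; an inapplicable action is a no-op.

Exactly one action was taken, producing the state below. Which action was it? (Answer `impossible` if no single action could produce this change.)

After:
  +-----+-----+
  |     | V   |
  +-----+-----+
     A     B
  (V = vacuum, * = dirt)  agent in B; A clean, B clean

try  Left: (A; A:clean, B:dirty)
try Right: (B; A:clean, B:dirty)
try  Suck: (B; A:clean, B:clean)  ← match

Suck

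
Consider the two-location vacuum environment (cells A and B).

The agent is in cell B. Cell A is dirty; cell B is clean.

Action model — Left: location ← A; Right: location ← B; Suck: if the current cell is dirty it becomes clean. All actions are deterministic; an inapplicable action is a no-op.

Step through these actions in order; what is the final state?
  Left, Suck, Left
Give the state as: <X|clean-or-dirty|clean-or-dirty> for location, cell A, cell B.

<A|clean|clean>

[1] after Left: <A|dirty|clean>
[2] after Suck: <A|clean|clean>
[3] after Left: <A|clean|clean>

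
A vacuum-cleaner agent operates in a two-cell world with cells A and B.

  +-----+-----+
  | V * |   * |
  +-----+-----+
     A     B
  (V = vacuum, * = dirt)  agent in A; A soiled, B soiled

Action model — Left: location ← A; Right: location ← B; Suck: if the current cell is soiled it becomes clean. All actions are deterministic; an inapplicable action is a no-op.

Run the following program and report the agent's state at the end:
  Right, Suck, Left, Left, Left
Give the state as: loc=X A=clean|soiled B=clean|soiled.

Right (#1): loc=B A=soiled B=soiled
Suck (#2): loc=B A=soiled B=clean
Left (#3): loc=A A=soiled B=clean
Left (#4): loc=A A=soiled B=clean
Left (#5): loc=A A=soiled B=clean

loc=A A=soiled B=clean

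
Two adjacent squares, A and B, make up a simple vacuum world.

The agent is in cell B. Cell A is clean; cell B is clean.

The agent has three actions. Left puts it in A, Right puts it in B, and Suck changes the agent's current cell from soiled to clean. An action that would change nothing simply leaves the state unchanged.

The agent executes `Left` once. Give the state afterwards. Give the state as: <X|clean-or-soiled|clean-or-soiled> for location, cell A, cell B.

<A|clean|clean>

start: <B|clean|clean>
1. Left → <A|clean|clean>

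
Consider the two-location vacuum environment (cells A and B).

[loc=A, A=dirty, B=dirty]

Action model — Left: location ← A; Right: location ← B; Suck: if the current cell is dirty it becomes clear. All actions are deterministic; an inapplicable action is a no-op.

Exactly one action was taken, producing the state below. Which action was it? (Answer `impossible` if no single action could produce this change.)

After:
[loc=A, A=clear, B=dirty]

Suck

try  Left: loc=A A=dirty B=dirty
try Right: loc=B A=dirty B=dirty
try  Suck: loc=A A=clear B=dirty  ← match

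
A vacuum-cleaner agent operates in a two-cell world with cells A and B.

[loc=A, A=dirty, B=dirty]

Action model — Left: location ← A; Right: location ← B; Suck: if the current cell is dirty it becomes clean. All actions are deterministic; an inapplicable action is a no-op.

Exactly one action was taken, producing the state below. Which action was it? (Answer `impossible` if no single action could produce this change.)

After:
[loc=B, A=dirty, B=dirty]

Right

try  Left: loc=A A=dirty B=dirty
try Right: loc=B A=dirty B=dirty  ← match
try  Suck: loc=A A=clean B=dirty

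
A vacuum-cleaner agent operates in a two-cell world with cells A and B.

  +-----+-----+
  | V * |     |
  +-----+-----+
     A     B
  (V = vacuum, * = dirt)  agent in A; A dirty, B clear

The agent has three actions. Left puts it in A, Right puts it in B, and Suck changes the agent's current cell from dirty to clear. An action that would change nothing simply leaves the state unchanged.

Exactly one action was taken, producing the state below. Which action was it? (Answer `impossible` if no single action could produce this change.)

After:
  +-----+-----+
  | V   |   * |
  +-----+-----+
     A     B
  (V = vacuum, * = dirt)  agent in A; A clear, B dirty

impossible

try  Left: <A|dirty|clear>
try Right: <B|dirty|clear>
try  Suck: <A|clear|clear>
no single action produces the after-state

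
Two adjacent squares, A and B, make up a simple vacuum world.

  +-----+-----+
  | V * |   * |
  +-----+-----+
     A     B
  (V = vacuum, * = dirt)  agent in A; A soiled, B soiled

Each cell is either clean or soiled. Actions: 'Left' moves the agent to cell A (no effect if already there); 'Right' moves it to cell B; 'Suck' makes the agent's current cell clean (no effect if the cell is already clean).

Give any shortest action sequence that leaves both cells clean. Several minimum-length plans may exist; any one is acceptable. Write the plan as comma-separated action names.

Suck, Right, Suck

[1] after Suck: (A; A:clean, B:soiled)
[2] after Right: (B; A:clean, B:soiled)
[3] after Suck: (B; A:clean, B:clean)
min 3: Suck A + move + Suck B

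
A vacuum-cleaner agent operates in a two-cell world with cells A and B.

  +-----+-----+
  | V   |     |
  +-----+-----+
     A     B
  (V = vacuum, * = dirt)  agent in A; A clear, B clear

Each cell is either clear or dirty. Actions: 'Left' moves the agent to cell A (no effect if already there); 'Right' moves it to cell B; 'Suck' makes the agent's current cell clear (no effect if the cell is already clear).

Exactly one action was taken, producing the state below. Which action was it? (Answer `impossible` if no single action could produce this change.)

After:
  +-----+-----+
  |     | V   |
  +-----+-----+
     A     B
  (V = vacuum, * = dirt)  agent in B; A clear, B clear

Right

try  Left: <A|clear|clear>
try Right: <B|clear|clear>  ← match
try  Suck: <A|clear|clear>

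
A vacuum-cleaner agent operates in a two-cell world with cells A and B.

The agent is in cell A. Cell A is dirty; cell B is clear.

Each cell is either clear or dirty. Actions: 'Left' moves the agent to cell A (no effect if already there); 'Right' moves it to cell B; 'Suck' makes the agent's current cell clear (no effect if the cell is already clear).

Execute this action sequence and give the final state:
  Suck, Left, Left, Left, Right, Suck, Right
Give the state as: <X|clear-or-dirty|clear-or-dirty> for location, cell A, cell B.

<B|clear|clear>

1) do Suck; now <A|clear|clear>
2) do Left; now <A|clear|clear>
3) do Left; now <A|clear|clear>
4) do Left; now <A|clear|clear>
5) do Right; now <B|clear|clear>
6) do Suck; now <B|clear|clear>
7) do Right; now <B|clear|clear>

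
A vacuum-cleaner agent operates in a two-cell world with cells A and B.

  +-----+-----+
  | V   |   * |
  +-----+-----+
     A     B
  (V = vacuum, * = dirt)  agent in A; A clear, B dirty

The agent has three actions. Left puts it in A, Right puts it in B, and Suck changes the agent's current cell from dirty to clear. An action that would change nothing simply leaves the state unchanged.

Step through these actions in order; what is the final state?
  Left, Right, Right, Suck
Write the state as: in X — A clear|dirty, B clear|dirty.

in B — A clear, B clear

step 1/4 (Left): in A — A clear, B dirty
step 2/4 (Right): in B — A clear, B dirty
step 3/4 (Right): in B — A clear, B dirty
step 4/4 (Suck): in B — A clear, B clear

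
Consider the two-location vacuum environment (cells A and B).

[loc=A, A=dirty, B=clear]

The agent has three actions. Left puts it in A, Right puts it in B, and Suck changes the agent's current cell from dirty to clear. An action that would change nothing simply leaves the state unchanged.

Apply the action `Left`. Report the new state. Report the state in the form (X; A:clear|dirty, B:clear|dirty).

start: (A; A:dirty, B:clear)
[1] after Left: (A; A:dirty, B:clear)

(A; A:dirty, B:clear)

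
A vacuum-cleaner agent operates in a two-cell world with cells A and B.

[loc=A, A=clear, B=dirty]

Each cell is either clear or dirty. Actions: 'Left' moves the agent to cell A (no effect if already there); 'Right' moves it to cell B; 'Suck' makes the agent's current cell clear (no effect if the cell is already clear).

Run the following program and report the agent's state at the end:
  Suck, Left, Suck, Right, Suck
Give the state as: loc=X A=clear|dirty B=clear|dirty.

loc=B A=clear B=clear

step 1/5 (Suck): loc=A A=clear B=dirty
step 2/5 (Left): loc=A A=clear B=dirty
step 3/5 (Suck): loc=A A=clear B=dirty
step 4/5 (Right): loc=B A=clear B=dirty
step 5/5 (Suck): loc=B A=clear B=clear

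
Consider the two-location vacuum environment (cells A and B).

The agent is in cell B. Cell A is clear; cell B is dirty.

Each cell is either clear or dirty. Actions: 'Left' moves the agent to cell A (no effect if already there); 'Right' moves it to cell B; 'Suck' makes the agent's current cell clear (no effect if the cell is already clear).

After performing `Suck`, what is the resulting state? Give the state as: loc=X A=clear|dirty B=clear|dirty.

loc=B A=clear B=clear

start: loc=B A=clear B=dirty
[1] after Suck: loc=B A=clear B=clear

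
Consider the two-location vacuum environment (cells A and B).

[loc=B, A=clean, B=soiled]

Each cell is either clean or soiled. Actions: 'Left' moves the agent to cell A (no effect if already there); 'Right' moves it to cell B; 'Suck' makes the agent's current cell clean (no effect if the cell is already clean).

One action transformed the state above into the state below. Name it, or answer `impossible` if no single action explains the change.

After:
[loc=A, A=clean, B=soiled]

Left

try  Left: loc=A A=clean B=soiled  ← match
try Right: loc=B A=clean B=soiled
try  Suck: loc=B A=clean B=clean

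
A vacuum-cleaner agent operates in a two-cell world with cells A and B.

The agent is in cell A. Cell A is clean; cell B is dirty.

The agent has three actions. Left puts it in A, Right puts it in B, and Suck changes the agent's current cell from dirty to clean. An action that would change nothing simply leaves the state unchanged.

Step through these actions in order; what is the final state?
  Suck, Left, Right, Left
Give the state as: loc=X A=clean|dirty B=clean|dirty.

loc=A A=clean B=dirty

1. Suck → loc=A A=clean B=dirty
2. Left → loc=A A=clean B=dirty
3. Right → loc=B A=clean B=dirty
4. Left → loc=A A=clean B=dirty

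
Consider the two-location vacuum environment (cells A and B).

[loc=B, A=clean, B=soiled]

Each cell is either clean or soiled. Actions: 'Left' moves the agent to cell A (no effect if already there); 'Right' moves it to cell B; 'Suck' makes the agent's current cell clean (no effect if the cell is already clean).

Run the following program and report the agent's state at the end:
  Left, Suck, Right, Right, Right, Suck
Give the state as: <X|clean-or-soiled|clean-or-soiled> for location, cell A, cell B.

[1] after Left: <A|clean|soiled>
[2] after Suck: <A|clean|soiled>
[3] after Right: <B|clean|soiled>
[4] after Right: <B|clean|soiled>
[5] after Right: <B|clean|soiled>
[6] after Suck: <B|clean|clean>

<B|clean|clean>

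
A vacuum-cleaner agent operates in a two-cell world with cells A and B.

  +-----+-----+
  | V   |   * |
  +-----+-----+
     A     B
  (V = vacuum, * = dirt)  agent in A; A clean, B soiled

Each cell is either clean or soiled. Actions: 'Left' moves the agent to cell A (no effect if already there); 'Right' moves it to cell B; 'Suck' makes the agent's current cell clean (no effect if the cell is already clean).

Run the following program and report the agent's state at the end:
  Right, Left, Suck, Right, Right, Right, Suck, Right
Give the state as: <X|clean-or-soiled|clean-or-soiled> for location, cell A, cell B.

<B|clean|clean>

t=1 Right ⇒ <B|clean|soiled>
t=2 Left ⇒ <A|clean|soiled>
t=3 Suck ⇒ <A|clean|soiled>
t=4 Right ⇒ <B|clean|soiled>
t=5 Right ⇒ <B|clean|soiled>
t=6 Right ⇒ <B|clean|soiled>
t=7 Suck ⇒ <B|clean|clean>
t=8 Right ⇒ <B|clean|clean>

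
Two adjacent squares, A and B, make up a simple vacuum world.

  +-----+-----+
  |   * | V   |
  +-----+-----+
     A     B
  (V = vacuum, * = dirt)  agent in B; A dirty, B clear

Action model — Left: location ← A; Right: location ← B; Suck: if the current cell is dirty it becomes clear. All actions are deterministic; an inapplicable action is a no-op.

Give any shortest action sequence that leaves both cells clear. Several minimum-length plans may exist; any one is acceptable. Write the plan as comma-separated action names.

Left, Suck

step 1/2 (Left): in A — A dirty, B clear
step 2/2 (Suck): in A — A clear, B clear
min 2: go A then Suck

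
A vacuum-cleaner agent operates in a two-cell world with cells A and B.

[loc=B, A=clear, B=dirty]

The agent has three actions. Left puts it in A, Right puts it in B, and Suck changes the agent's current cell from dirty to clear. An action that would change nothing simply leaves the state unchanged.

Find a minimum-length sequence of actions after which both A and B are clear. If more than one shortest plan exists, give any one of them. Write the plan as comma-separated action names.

Suck

1. Suck → (B; A:clear, B:clear)
min 1: B is dirty, one Suck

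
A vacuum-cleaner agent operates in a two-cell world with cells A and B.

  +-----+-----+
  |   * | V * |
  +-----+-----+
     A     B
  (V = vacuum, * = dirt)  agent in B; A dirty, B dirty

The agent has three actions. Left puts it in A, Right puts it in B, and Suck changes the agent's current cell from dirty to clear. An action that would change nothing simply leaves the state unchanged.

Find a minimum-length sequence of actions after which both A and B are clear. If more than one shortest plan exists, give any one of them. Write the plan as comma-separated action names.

Suck, Left, Suck

[1] after Suck: in B — A dirty, B clear
[2] after Left: in A — A dirty, B clear
[3] after Suck: in A — A clear, B clear
min 3: Suck B + move + Suck A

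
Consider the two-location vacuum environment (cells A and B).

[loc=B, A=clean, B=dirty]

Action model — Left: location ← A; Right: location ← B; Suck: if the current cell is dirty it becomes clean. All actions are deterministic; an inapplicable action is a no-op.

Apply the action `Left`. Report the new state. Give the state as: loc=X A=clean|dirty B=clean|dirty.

start: loc=B A=clean B=dirty
1. Left → loc=A A=clean B=dirty

loc=A A=clean B=dirty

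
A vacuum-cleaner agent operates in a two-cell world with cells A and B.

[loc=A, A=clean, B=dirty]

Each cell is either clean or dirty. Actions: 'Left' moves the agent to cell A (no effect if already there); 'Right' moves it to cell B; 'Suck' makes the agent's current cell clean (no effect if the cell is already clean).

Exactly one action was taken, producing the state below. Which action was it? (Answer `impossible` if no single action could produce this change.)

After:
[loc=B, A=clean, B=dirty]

Right

try  Left: <A|clean|dirty>
try Right: <B|clean|dirty>  ← match
try  Suck: <A|clean|dirty>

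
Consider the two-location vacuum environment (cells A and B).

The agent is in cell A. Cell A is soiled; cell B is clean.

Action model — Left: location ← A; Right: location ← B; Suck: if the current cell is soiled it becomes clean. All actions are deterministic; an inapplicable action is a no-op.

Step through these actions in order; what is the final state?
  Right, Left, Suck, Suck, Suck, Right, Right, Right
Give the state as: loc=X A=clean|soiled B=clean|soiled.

step 1/8 (Right): loc=B A=soiled B=clean
step 2/8 (Left): loc=A A=soiled B=clean
step 3/8 (Suck): loc=A A=clean B=clean
step 4/8 (Suck): loc=A A=clean B=clean
step 5/8 (Suck): loc=A A=clean B=clean
step 6/8 (Right): loc=B A=clean B=clean
step 7/8 (Right): loc=B A=clean B=clean
step 8/8 (Right): loc=B A=clean B=clean

loc=B A=clean B=clean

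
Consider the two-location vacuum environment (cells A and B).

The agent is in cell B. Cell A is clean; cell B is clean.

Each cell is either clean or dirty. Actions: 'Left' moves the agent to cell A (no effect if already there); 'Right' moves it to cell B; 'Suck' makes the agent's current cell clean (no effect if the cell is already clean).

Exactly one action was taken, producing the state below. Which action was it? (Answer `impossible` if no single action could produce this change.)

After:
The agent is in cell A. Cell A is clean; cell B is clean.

try  Left: loc=A A=clean B=clean  ← match
try Right: loc=B A=clean B=clean
try  Suck: loc=B A=clean B=clean

Left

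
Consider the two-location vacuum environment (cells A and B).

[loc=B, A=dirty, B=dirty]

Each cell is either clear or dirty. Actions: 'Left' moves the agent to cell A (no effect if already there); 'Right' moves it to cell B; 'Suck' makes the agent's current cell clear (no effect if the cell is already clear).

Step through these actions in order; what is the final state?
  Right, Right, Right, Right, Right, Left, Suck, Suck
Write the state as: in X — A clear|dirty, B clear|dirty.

in A — A clear, B dirty

t=1 Right ⇒ in B — A dirty, B dirty
t=2 Right ⇒ in B — A dirty, B dirty
t=3 Right ⇒ in B — A dirty, B dirty
t=4 Right ⇒ in B — A dirty, B dirty
t=5 Right ⇒ in B — A dirty, B dirty
t=6 Left ⇒ in A — A dirty, B dirty
t=7 Suck ⇒ in A — A clear, B dirty
t=8 Suck ⇒ in A — A clear, B dirty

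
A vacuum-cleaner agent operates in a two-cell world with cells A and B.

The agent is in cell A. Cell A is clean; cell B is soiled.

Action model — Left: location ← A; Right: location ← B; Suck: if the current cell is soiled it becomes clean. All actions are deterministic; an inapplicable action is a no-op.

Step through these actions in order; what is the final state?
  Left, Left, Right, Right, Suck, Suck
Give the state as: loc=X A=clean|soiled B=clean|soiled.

1) do Left; now loc=A A=clean B=soiled
2) do Left; now loc=A A=clean B=soiled
3) do Right; now loc=B A=clean B=soiled
4) do Right; now loc=B A=clean B=soiled
5) do Suck; now loc=B A=clean B=clean
6) do Suck; now loc=B A=clean B=clean

loc=B A=clean B=clean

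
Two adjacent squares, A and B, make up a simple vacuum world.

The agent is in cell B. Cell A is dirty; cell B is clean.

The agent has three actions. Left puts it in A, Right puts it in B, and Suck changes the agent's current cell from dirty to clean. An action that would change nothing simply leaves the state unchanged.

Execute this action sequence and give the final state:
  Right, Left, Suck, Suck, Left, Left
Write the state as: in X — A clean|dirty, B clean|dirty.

step 1/6 (Right): in B — A dirty, B clean
step 2/6 (Left): in A — A dirty, B clean
step 3/6 (Suck): in A — A clean, B clean
step 4/6 (Suck): in A — A clean, B clean
step 5/6 (Left): in A — A clean, B clean
step 6/6 (Left): in A — A clean, B clean

in A — A clean, B clean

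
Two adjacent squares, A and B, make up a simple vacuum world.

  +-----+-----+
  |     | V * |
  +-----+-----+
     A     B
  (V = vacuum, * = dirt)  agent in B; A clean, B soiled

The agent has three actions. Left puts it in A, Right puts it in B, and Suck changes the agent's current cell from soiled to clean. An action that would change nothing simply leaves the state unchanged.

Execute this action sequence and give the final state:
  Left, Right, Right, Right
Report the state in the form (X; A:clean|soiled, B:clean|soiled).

(B; A:clean, B:soiled)

1. Left → (A; A:clean, B:soiled)
2. Right → (B; A:clean, B:soiled)
3. Right → (B; A:clean, B:soiled)
4. Right → (B; A:clean, B:soiled)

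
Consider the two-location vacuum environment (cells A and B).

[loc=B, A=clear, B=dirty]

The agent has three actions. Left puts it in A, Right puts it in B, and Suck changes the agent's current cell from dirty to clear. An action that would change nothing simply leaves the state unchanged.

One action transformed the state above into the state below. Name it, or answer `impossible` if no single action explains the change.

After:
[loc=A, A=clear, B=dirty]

Left

try  Left: (A; A:clear, B:dirty)  ← match
try Right: (B; A:clear, B:dirty)
try  Suck: (B; A:clear, B:clear)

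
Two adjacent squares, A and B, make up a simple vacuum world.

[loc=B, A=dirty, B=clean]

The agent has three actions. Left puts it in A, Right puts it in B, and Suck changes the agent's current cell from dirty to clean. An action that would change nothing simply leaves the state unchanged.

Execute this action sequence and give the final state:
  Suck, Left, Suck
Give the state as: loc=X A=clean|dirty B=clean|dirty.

loc=A A=clean B=clean

t=1 Suck ⇒ loc=B A=dirty B=clean
t=2 Left ⇒ loc=A A=dirty B=clean
t=3 Suck ⇒ loc=A A=clean B=clean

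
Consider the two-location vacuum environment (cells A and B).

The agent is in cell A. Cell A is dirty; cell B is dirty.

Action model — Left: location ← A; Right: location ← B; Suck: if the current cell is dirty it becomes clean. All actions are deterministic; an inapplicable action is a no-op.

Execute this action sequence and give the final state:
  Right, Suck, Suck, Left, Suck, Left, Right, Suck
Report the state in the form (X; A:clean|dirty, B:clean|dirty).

1. Right → (B; A:dirty, B:dirty)
2. Suck → (B; A:dirty, B:clean)
3. Suck → (B; A:dirty, B:clean)
4. Left → (A; A:dirty, B:clean)
5. Suck → (A; A:clean, B:clean)
6. Left → (A; A:clean, B:clean)
7. Right → (B; A:clean, B:clean)
8. Suck → (B; A:clean, B:clean)

(B; A:clean, B:clean)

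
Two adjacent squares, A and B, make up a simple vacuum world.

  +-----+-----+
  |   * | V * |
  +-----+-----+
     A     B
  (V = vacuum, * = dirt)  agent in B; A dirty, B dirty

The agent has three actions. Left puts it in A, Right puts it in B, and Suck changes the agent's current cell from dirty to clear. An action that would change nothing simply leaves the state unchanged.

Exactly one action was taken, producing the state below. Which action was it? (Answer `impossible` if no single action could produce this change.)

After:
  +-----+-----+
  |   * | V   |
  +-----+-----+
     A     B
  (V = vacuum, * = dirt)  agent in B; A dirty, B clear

Suck

try  Left: loc=A A=dirty B=dirty
try Right: loc=B A=dirty B=dirty
try  Suck: loc=B A=dirty B=clear  ← match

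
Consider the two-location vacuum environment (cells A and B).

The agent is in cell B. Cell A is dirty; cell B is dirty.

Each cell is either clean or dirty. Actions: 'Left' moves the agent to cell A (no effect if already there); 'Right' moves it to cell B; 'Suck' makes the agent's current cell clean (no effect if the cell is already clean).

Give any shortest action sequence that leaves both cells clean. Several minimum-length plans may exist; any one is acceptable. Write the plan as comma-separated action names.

Suck, Left, Suck

1) do Suck; now (B; A:dirty, B:clean)
2) do Left; now (A; A:dirty, B:clean)
3) do Suck; now (A; A:clean, B:clean)
min 3: Suck B + move + Suck A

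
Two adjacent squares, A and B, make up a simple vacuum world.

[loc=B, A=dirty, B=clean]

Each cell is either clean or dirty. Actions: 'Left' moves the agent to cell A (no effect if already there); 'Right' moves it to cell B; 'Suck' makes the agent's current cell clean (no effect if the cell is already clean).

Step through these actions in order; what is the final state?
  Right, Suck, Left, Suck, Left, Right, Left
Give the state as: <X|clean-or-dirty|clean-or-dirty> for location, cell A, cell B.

<A|clean|clean>

[1] after Right: <B|dirty|clean>
[2] after Suck: <B|dirty|clean>
[3] after Left: <A|dirty|clean>
[4] after Suck: <A|clean|clean>
[5] after Left: <A|clean|clean>
[6] after Right: <B|clean|clean>
[7] after Left: <A|clean|clean>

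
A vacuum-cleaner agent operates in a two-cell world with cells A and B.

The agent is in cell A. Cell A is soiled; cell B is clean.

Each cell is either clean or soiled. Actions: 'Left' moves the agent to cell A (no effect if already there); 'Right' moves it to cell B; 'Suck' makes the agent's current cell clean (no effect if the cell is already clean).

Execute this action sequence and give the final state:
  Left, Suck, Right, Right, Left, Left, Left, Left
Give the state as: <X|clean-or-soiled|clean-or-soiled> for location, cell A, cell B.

<A|clean|clean>

1. Left → <A|soiled|clean>
2. Suck → <A|clean|clean>
3. Right → <B|clean|clean>
4. Right → <B|clean|clean>
5. Left → <A|clean|clean>
6. Left → <A|clean|clean>
7. Left → <A|clean|clean>
8. Left → <A|clean|clean>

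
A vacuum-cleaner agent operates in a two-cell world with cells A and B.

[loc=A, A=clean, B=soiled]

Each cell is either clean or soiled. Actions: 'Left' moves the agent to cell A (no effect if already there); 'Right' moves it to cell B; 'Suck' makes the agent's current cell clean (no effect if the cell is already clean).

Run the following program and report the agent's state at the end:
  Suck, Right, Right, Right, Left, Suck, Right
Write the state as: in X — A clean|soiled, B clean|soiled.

in B — A clean, B soiled

t=1 Suck ⇒ in A — A clean, B soiled
t=2 Right ⇒ in B — A clean, B soiled
t=3 Right ⇒ in B — A clean, B soiled
t=4 Right ⇒ in B — A clean, B soiled
t=5 Left ⇒ in A — A clean, B soiled
t=6 Suck ⇒ in A — A clean, B soiled
t=7 Right ⇒ in B — A clean, B soiled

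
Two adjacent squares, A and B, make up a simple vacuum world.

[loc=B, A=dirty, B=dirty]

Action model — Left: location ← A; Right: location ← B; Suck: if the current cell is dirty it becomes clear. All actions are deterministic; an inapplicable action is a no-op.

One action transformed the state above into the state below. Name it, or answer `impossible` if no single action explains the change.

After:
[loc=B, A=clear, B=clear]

impossible

try  Left: <A|dirty|dirty>
try Right: <B|dirty|dirty>
try  Suck: <B|dirty|clear>
no single action produces the after-state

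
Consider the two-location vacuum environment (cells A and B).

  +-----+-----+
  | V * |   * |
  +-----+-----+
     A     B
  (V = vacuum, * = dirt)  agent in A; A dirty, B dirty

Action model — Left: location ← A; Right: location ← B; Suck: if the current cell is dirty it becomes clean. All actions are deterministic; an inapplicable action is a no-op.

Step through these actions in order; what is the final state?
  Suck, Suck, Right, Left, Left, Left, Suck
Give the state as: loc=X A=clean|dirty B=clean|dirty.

1. Suck → loc=A A=clean B=dirty
2. Suck → loc=A A=clean B=dirty
3. Right → loc=B A=clean B=dirty
4. Left → loc=A A=clean B=dirty
5. Left → loc=A A=clean B=dirty
6. Left → loc=A A=clean B=dirty
7. Suck → loc=A A=clean B=dirty

loc=A A=clean B=dirty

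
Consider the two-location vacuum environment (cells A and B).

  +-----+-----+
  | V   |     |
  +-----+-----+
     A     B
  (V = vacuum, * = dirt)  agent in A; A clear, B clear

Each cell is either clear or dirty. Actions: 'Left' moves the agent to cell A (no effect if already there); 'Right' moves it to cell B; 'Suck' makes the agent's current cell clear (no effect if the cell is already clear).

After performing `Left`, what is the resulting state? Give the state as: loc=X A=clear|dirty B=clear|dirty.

loc=A A=clear B=clear

start: loc=A A=clear B=clear
step 1/1 (Left): loc=A A=clear B=clear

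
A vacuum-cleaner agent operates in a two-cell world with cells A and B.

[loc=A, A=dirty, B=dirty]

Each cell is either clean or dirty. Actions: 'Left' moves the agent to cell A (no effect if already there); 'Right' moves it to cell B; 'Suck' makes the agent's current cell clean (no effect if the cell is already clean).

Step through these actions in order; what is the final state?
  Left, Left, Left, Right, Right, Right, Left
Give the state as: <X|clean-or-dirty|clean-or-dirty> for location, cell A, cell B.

<A|dirty|dirty>

step 1/7 (Left): <A|dirty|dirty>
step 2/7 (Left): <A|dirty|dirty>
step 3/7 (Left): <A|dirty|dirty>
step 4/7 (Right): <B|dirty|dirty>
step 5/7 (Right): <B|dirty|dirty>
step 6/7 (Right): <B|dirty|dirty>
step 7/7 (Left): <A|dirty|dirty>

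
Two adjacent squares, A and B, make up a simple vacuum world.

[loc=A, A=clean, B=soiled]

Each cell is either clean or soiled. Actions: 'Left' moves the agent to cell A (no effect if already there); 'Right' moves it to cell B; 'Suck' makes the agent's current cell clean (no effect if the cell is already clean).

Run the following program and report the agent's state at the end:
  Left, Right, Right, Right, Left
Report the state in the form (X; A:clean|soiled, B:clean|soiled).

(A; A:clean, B:soiled)

1. Left → (A; A:clean, B:soiled)
2. Right → (B; A:clean, B:soiled)
3. Right → (B; A:clean, B:soiled)
4. Right → (B; A:clean, B:soiled)
5. Left → (A; A:clean, B:soiled)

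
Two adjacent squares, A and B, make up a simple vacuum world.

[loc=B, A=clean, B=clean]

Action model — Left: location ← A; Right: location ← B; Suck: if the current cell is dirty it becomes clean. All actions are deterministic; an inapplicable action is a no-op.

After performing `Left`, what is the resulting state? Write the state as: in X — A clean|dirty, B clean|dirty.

start: in B — A clean, B clean
step 1/1 (Left): in A — A clean, B clean

in A — A clean, B clean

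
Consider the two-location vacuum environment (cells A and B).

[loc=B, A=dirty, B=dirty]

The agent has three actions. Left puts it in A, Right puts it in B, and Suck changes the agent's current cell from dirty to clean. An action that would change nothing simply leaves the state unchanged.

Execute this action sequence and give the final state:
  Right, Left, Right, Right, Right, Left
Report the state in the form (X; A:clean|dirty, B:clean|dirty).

1. Right → (B; A:dirty, B:dirty)
2. Left → (A; A:dirty, B:dirty)
3. Right → (B; A:dirty, B:dirty)
4. Right → (B; A:dirty, B:dirty)
5. Right → (B; A:dirty, B:dirty)
6. Left → (A; A:dirty, B:dirty)

(A; A:dirty, B:dirty)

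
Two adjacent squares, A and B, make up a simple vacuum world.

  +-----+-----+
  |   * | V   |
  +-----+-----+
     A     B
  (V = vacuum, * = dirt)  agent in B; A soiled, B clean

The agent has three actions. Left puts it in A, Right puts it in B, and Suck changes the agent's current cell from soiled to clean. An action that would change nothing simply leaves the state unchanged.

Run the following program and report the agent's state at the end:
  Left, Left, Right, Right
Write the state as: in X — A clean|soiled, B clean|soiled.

step 1/4 (Left): in A — A soiled, B clean
step 2/4 (Left): in A — A soiled, B clean
step 3/4 (Right): in B — A soiled, B clean
step 4/4 (Right): in B — A soiled, B clean

in B — A soiled, B clean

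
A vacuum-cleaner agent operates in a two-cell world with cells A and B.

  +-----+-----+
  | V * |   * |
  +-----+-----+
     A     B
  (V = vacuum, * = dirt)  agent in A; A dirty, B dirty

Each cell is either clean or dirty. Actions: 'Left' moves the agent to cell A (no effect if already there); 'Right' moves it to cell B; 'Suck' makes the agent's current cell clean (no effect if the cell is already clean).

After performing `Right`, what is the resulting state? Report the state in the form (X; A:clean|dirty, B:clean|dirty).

start: (A; A:dirty, B:dirty)
t=1 Right ⇒ (B; A:dirty, B:dirty)

(B; A:dirty, B:dirty)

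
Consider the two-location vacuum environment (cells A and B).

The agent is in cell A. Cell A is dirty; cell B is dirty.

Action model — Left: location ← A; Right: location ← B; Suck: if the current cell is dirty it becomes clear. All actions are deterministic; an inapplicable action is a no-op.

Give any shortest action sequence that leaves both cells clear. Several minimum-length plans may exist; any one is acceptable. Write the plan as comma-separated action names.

1. Suck → in A — A clear, B dirty
2. Right → in B — A clear, B dirty
3. Suck → in B — A clear, B clear
min 3: Suck A + move + Suck B

Suck, Right, Suck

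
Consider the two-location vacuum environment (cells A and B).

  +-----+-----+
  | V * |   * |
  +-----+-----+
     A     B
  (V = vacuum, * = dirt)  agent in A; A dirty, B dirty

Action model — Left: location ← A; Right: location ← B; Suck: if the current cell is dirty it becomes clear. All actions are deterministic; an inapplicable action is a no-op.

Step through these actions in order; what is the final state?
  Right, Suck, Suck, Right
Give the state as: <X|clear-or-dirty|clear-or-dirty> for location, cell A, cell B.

1. Right → <B|dirty|dirty>
2. Suck → <B|dirty|clear>
3. Suck → <B|dirty|clear>
4. Right → <B|dirty|clear>

<B|dirty|clear>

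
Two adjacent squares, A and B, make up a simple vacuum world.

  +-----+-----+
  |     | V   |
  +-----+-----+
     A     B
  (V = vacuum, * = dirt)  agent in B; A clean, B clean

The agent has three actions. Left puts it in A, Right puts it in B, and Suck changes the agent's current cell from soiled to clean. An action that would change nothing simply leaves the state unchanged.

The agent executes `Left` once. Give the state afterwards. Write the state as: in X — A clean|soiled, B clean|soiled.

in A — A clean, B clean

start: in B — A clean, B clean
[1] after Left: in A — A clean, B clean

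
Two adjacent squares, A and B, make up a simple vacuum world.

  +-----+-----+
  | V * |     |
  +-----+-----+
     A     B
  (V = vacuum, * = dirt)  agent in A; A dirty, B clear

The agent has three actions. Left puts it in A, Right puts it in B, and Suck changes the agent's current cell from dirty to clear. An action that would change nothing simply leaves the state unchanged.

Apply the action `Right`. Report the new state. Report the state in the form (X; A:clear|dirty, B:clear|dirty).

(B; A:dirty, B:clear)

start: (A; A:dirty, B:clear)
1. Right → (B; A:dirty, B:clear)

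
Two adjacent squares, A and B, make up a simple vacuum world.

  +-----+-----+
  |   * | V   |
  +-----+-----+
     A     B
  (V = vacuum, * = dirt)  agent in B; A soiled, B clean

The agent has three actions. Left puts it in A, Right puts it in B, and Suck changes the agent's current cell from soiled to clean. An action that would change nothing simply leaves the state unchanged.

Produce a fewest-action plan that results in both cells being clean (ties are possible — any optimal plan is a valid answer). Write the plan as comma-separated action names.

Left, Suck

t=1 Left ⇒ loc=A A=soiled B=clean
t=2 Suck ⇒ loc=A A=clean B=clean
min 2: go A then Suck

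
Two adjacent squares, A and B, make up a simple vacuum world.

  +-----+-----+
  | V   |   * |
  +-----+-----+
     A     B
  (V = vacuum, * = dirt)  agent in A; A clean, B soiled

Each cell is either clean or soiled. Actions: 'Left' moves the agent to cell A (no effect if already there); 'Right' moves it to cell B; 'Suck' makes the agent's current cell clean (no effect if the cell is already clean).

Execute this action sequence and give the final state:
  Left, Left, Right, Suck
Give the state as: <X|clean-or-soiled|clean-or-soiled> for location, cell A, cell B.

<B|clean|clean>

[1] after Left: <A|clean|soiled>
[2] after Left: <A|clean|soiled>
[3] after Right: <B|clean|soiled>
[4] after Suck: <B|clean|clean>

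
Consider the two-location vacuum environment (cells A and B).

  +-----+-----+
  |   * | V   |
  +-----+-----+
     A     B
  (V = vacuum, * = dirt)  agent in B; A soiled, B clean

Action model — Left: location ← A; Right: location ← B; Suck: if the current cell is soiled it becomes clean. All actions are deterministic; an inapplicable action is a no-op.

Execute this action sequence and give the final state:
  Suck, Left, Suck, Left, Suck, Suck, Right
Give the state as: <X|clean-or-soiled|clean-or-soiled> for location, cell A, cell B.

<B|clean|clean>

step 1/7 (Suck): <B|soiled|clean>
step 2/7 (Left): <A|soiled|clean>
step 3/7 (Suck): <A|clean|clean>
step 4/7 (Left): <A|clean|clean>
step 5/7 (Suck): <A|clean|clean>
step 6/7 (Suck): <A|clean|clean>
step 7/7 (Right): <B|clean|clean>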